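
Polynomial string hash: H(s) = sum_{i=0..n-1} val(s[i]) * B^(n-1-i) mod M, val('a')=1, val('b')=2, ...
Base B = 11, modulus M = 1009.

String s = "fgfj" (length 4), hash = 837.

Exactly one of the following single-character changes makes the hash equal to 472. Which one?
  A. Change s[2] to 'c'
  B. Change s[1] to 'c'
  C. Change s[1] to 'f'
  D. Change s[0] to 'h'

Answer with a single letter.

Answer: D

Derivation:
Option A: s[2]='f'->'c', delta=(3-6)*11^1 mod 1009 = 976, hash=837+976 mod 1009 = 804
Option B: s[1]='g'->'c', delta=(3-7)*11^2 mod 1009 = 525, hash=837+525 mod 1009 = 353
Option C: s[1]='g'->'f', delta=(6-7)*11^2 mod 1009 = 888, hash=837+888 mod 1009 = 716
Option D: s[0]='f'->'h', delta=(8-6)*11^3 mod 1009 = 644, hash=837+644 mod 1009 = 472 <-- target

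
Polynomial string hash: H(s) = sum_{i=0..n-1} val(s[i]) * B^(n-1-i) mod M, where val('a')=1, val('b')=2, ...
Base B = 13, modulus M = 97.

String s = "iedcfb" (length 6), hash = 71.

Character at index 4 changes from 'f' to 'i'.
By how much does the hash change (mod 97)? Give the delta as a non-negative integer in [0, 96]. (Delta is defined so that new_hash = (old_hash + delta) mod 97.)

Delta formula: (val(new) - val(old)) * B^(n-1-k) mod M
  val('i') - val('f') = 9 - 6 = 3
  B^(n-1-k) = 13^1 mod 97 = 13
  Delta = 3 * 13 mod 97 = 39

Answer: 39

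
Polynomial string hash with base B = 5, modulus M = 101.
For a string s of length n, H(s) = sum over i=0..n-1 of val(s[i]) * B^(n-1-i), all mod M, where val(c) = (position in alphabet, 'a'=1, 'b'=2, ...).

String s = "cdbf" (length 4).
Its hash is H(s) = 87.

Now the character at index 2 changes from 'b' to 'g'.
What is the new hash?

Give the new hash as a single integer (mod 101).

Answer: 11

Derivation:
val('b') = 2, val('g') = 7
Position k = 2, exponent = n-1-k = 1
B^1 mod M = 5^1 mod 101 = 5
Delta = (7 - 2) * 5 mod 101 = 25
New hash = (87 + 25) mod 101 = 11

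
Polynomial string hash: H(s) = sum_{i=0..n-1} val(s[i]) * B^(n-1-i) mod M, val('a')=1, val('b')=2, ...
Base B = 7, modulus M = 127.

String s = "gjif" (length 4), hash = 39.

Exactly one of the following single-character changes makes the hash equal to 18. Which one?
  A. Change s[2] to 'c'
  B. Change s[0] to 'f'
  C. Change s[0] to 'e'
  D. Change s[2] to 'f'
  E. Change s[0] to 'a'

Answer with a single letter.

Answer: D

Derivation:
Option A: s[2]='i'->'c', delta=(3-9)*7^1 mod 127 = 85, hash=39+85 mod 127 = 124
Option B: s[0]='g'->'f', delta=(6-7)*7^3 mod 127 = 38, hash=39+38 mod 127 = 77
Option C: s[0]='g'->'e', delta=(5-7)*7^3 mod 127 = 76, hash=39+76 mod 127 = 115
Option D: s[2]='i'->'f', delta=(6-9)*7^1 mod 127 = 106, hash=39+106 mod 127 = 18 <-- target
Option E: s[0]='g'->'a', delta=(1-7)*7^3 mod 127 = 101, hash=39+101 mod 127 = 13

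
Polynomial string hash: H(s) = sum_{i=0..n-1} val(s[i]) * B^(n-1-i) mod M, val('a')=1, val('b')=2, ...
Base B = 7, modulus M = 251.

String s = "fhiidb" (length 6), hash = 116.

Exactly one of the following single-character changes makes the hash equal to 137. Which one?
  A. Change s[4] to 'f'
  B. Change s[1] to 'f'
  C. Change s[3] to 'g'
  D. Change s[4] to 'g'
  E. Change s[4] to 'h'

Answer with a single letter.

Option A: s[4]='d'->'f', delta=(6-4)*7^1 mod 251 = 14, hash=116+14 mod 251 = 130
Option B: s[1]='h'->'f', delta=(6-8)*7^4 mod 251 = 218, hash=116+218 mod 251 = 83
Option C: s[3]='i'->'g', delta=(7-9)*7^2 mod 251 = 153, hash=116+153 mod 251 = 18
Option D: s[4]='d'->'g', delta=(7-4)*7^1 mod 251 = 21, hash=116+21 mod 251 = 137 <-- target
Option E: s[4]='d'->'h', delta=(8-4)*7^1 mod 251 = 28, hash=116+28 mod 251 = 144

Answer: D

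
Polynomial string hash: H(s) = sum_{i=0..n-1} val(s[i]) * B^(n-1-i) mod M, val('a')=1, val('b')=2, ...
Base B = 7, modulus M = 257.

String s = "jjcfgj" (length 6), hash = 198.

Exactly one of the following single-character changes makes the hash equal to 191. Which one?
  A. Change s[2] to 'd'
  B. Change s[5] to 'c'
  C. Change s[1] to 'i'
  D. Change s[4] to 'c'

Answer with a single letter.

Option A: s[2]='c'->'d', delta=(4-3)*7^3 mod 257 = 86, hash=198+86 mod 257 = 27
Option B: s[5]='j'->'c', delta=(3-10)*7^0 mod 257 = 250, hash=198+250 mod 257 = 191 <-- target
Option C: s[1]='j'->'i', delta=(9-10)*7^4 mod 257 = 169, hash=198+169 mod 257 = 110
Option D: s[4]='g'->'c', delta=(3-7)*7^1 mod 257 = 229, hash=198+229 mod 257 = 170

Answer: B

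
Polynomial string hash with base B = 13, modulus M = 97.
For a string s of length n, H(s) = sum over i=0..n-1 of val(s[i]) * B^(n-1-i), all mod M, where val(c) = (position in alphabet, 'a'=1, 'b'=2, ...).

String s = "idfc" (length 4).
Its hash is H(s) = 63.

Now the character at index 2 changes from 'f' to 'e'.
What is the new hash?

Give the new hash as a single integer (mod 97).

val('f') = 6, val('e') = 5
Position k = 2, exponent = n-1-k = 1
B^1 mod M = 13^1 mod 97 = 13
Delta = (5 - 6) * 13 mod 97 = 84
New hash = (63 + 84) mod 97 = 50

Answer: 50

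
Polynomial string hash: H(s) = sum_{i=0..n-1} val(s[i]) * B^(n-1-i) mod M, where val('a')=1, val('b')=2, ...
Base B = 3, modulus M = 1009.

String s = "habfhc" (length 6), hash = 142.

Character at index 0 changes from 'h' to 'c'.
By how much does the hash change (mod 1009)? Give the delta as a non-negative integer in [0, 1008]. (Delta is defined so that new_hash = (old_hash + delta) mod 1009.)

Answer: 803

Derivation:
Delta formula: (val(new) - val(old)) * B^(n-1-k) mod M
  val('c') - val('h') = 3 - 8 = -5
  B^(n-1-k) = 3^5 mod 1009 = 243
  Delta = -5 * 243 mod 1009 = 803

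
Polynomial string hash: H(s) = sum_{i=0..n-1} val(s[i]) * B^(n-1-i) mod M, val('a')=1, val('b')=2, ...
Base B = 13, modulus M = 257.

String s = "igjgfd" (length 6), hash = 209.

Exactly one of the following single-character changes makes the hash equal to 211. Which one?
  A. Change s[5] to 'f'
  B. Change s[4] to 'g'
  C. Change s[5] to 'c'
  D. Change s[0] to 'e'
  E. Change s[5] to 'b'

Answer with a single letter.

Option A: s[5]='d'->'f', delta=(6-4)*13^0 mod 257 = 2, hash=209+2 mod 257 = 211 <-- target
Option B: s[4]='f'->'g', delta=(7-6)*13^1 mod 257 = 13, hash=209+13 mod 257 = 222
Option C: s[5]='d'->'c', delta=(3-4)*13^0 mod 257 = 256, hash=209+256 mod 257 = 208
Option D: s[0]='i'->'e', delta=(5-9)*13^5 mod 257 = 31, hash=209+31 mod 257 = 240
Option E: s[5]='d'->'b', delta=(2-4)*13^0 mod 257 = 255, hash=209+255 mod 257 = 207

Answer: A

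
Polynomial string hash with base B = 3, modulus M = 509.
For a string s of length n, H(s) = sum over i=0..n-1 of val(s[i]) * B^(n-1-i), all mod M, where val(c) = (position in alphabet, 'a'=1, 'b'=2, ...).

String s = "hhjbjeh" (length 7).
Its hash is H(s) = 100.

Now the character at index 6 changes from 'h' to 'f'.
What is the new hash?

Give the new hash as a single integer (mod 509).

val('h') = 8, val('f') = 6
Position k = 6, exponent = n-1-k = 0
B^0 mod M = 3^0 mod 509 = 1
Delta = (6 - 8) * 1 mod 509 = 507
New hash = (100 + 507) mod 509 = 98

Answer: 98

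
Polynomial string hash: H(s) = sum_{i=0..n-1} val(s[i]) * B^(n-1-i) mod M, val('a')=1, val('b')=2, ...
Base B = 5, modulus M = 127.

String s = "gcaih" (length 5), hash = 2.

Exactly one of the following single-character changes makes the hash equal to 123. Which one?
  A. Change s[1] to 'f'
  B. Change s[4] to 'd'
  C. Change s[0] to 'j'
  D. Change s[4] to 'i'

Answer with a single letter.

Answer: A

Derivation:
Option A: s[1]='c'->'f', delta=(6-3)*5^3 mod 127 = 121, hash=2+121 mod 127 = 123 <-- target
Option B: s[4]='h'->'d', delta=(4-8)*5^0 mod 127 = 123, hash=2+123 mod 127 = 125
Option C: s[0]='g'->'j', delta=(10-7)*5^4 mod 127 = 97, hash=2+97 mod 127 = 99
Option D: s[4]='h'->'i', delta=(9-8)*5^0 mod 127 = 1, hash=2+1 mod 127 = 3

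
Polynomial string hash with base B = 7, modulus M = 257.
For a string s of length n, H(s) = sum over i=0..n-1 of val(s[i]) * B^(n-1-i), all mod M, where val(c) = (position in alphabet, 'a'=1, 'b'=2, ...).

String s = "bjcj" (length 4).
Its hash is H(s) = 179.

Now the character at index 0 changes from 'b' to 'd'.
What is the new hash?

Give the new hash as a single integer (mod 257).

Answer: 94

Derivation:
val('b') = 2, val('d') = 4
Position k = 0, exponent = n-1-k = 3
B^3 mod M = 7^3 mod 257 = 86
Delta = (4 - 2) * 86 mod 257 = 172
New hash = (179 + 172) mod 257 = 94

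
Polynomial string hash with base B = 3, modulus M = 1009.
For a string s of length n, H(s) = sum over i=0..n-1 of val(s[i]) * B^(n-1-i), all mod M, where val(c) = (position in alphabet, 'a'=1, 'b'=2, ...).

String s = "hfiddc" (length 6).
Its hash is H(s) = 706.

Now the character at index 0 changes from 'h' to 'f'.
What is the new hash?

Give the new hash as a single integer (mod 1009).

val('h') = 8, val('f') = 6
Position k = 0, exponent = n-1-k = 5
B^5 mod M = 3^5 mod 1009 = 243
Delta = (6 - 8) * 243 mod 1009 = 523
New hash = (706 + 523) mod 1009 = 220

Answer: 220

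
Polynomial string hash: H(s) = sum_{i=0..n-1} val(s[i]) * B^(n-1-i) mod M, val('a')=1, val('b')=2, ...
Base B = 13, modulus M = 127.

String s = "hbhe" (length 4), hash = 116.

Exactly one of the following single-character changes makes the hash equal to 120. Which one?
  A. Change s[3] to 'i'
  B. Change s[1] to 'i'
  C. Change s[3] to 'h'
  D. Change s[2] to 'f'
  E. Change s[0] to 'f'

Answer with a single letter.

Answer: A

Derivation:
Option A: s[3]='e'->'i', delta=(9-5)*13^0 mod 127 = 4, hash=116+4 mod 127 = 120 <-- target
Option B: s[1]='b'->'i', delta=(9-2)*13^2 mod 127 = 40, hash=116+40 mod 127 = 29
Option C: s[3]='e'->'h', delta=(8-5)*13^0 mod 127 = 3, hash=116+3 mod 127 = 119
Option D: s[2]='h'->'f', delta=(6-8)*13^1 mod 127 = 101, hash=116+101 mod 127 = 90
Option E: s[0]='h'->'f', delta=(6-8)*13^3 mod 127 = 51, hash=116+51 mod 127 = 40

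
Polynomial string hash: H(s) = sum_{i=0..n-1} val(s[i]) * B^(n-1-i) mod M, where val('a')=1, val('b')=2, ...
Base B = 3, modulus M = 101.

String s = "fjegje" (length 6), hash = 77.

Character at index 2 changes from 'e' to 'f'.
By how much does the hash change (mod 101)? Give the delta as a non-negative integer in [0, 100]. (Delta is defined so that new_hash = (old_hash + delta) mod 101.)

Delta formula: (val(new) - val(old)) * B^(n-1-k) mod M
  val('f') - val('e') = 6 - 5 = 1
  B^(n-1-k) = 3^3 mod 101 = 27
  Delta = 1 * 27 mod 101 = 27

Answer: 27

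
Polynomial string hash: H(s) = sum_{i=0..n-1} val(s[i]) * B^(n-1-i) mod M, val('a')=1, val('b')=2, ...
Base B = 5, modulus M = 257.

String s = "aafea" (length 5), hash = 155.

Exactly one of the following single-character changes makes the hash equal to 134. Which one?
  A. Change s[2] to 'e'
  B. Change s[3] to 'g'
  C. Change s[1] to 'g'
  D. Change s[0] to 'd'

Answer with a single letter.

Answer: C

Derivation:
Option A: s[2]='f'->'e', delta=(5-6)*5^2 mod 257 = 232, hash=155+232 mod 257 = 130
Option B: s[3]='e'->'g', delta=(7-5)*5^1 mod 257 = 10, hash=155+10 mod 257 = 165
Option C: s[1]='a'->'g', delta=(7-1)*5^3 mod 257 = 236, hash=155+236 mod 257 = 134 <-- target
Option D: s[0]='a'->'d', delta=(4-1)*5^4 mod 257 = 76, hash=155+76 mod 257 = 231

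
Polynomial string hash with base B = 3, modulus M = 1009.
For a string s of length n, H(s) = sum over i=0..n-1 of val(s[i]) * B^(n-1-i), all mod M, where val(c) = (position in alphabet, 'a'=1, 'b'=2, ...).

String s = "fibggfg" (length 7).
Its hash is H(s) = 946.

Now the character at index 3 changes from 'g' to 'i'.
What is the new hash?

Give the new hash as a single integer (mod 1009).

val('g') = 7, val('i') = 9
Position k = 3, exponent = n-1-k = 3
B^3 mod M = 3^3 mod 1009 = 27
Delta = (9 - 7) * 27 mod 1009 = 54
New hash = (946 + 54) mod 1009 = 1000

Answer: 1000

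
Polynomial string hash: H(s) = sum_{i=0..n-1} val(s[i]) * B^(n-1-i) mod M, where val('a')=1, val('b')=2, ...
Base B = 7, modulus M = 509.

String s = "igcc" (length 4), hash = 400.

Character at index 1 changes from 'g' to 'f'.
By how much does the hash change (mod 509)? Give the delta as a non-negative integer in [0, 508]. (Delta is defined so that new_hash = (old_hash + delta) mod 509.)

Delta formula: (val(new) - val(old)) * B^(n-1-k) mod M
  val('f') - val('g') = 6 - 7 = -1
  B^(n-1-k) = 7^2 mod 509 = 49
  Delta = -1 * 49 mod 509 = 460

Answer: 460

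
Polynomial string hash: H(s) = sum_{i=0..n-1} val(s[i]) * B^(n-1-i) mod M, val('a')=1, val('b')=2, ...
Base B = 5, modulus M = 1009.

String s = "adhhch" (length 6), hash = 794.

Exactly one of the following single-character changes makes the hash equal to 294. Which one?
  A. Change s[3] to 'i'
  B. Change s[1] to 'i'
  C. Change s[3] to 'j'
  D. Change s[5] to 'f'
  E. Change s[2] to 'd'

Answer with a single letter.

Answer: E

Derivation:
Option A: s[3]='h'->'i', delta=(9-8)*5^2 mod 1009 = 25, hash=794+25 mod 1009 = 819
Option B: s[1]='d'->'i', delta=(9-4)*5^4 mod 1009 = 98, hash=794+98 mod 1009 = 892
Option C: s[3]='h'->'j', delta=(10-8)*5^2 mod 1009 = 50, hash=794+50 mod 1009 = 844
Option D: s[5]='h'->'f', delta=(6-8)*5^0 mod 1009 = 1007, hash=794+1007 mod 1009 = 792
Option E: s[2]='h'->'d', delta=(4-8)*5^3 mod 1009 = 509, hash=794+509 mod 1009 = 294 <-- target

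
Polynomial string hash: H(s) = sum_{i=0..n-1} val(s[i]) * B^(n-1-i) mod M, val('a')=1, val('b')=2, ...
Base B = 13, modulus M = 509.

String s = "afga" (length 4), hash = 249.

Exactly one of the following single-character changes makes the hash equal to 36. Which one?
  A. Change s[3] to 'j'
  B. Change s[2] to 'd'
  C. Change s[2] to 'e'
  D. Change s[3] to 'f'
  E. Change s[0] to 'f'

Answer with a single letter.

Answer: E

Derivation:
Option A: s[3]='a'->'j', delta=(10-1)*13^0 mod 509 = 9, hash=249+9 mod 509 = 258
Option B: s[2]='g'->'d', delta=(4-7)*13^1 mod 509 = 470, hash=249+470 mod 509 = 210
Option C: s[2]='g'->'e', delta=(5-7)*13^1 mod 509 = 483, hash=249+483 mod 509 = 223
Option D: s[3]='a'->'f', delta=(6-1)*13^0 mod 509 = 5, hash=249+5 mod 509 = 254
Option E: s[0]='a'->'f', delta=(6-1)*13^3 mod 509 = 296, hash=249+296 mod 509 = 36 <-- target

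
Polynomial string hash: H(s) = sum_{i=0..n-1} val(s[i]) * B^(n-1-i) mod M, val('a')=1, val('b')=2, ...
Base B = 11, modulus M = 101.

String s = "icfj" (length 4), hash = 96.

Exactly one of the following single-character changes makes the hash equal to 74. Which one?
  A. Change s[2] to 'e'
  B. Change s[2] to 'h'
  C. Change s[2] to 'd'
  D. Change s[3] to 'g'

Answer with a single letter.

Answer: C

Derivation:
Option A: s[2]='f'->'e', delta=(5-6)*11^1 mod 101 = 90, hash=96+90 mod 101 = 85
Option B: s[2]='f'->'h', delta=(8-6)*11^1 mod 101 = 22, hash=96+22 mod 101 = 17
Option C: s[2]='f'->'d', delta=(4-6)*11^1 mod 101 = 79, hash=96+79 mod 101 = 74 <-- target
Option D: s[3]='j'->'g', delta=(7-10)*11^0 mod 101 = 98, hash=96+98 mod 101 = 93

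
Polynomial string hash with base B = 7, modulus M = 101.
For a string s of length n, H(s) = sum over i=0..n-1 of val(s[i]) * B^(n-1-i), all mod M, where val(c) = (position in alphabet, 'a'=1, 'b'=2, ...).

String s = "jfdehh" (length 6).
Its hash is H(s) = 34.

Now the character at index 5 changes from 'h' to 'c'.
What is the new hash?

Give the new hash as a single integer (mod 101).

val('h') = 8, val('c') = 3
Position k = 5, exponent = n-1-k = 0
B^0 mod M = 7^0 mod 101 = 1
Delta = (3 - 8) * 1 mod 101 = 96
New hash = (34 + 96) mod 101 = 29

Answer: 29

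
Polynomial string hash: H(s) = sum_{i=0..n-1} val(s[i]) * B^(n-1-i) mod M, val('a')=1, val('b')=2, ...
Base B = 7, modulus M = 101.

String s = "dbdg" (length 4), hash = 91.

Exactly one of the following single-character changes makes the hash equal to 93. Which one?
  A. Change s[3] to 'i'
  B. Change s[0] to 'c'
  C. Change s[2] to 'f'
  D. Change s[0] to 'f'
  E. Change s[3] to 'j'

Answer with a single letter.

Answer: A

Derivation:
Option A: s[3]='g'->'i', delta=(9-7)*7^0 mod 101 = 2, hash=91+2 mod 101 = 93 <-- target
Option B: s[0]='d'->'c', delta=(3-4)*7^3 mod 101 = 61, hash=91+61 mod 101 = 51
Option C: s[2]='d'->'f', delta=(6-4)*7^1 mod 101 = 14, hash=91+14 mod 101 = 4
Option D: s[0]='d'->'f', delta=(6-4)*7^3 mod 101 = 80, hash=91+80 mod 101 = 70
Option E: s[3]='g'->'j', delta=(10-7)*7^0 mod 101 = 3, hash=91+3 mod 101 = 94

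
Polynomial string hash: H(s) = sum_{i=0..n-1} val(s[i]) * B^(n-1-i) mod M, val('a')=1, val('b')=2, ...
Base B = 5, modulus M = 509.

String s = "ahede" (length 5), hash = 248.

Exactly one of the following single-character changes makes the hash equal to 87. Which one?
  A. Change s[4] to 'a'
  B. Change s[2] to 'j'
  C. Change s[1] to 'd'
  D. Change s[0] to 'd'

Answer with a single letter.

Answer: D

Derivation:
Option A: s[4]='e'->'a', delta=(1-5)*5^0 mod 509 = 505, hash=248+505 mod 509 = 244
Option B: s[2]='e'->'j', delta=(10-5)*5^2 mod 509 = 125, hash=248+125 mod 509 = 373
Option C: s[1]='h'->'d', delta=(4-8)*5^3 mod 509 = 9, hash=248+9 mod 509 = 257
Option D: s[0]='a'->'d', delta=(4-1)*5^4 mod 509 = 348, hash=248+348 mod 509 = 87 <-- target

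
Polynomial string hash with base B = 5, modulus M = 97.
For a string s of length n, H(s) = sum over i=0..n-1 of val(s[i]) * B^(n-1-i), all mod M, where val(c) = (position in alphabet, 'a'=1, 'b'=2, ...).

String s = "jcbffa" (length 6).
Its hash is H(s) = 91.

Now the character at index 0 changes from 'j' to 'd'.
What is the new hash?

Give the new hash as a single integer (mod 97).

val('j') = 10, val('d') = 4
Position k = 0, exponent = n-1-k = 5
B^5 mod M = 5^5 mod 97 = 21
Delta = (4 - 10) * 21 mod 97 = 68
New hash = (91 + 68) mod 97 = 62

Answer: 62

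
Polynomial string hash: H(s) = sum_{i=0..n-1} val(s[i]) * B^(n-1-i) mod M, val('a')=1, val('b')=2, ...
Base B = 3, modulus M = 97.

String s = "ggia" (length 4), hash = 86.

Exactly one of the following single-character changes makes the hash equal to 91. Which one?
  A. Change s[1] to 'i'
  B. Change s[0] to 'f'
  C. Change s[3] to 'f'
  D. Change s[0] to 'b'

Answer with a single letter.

Answer: C

Derivation:
Option A: s[1]='g'->'i', delta=(9-7)*3^2 mod 97 = 18, hash=86+18 mod 97 = 7
Option B: s[0]='g'->'f', delta=(6-7)*3^3 mod 97 = 70, hash=86+70 mod 97 = 59
Option C: s[3]='a'->'f', delta=(6-1)*3^0 mod 97 = 5, hash=86+5 mod 97 = 91 <-- target
Option D: s[0]='g'->'b', delta=(2-7)*3^3 mod 97 = 59, hash=86+59 mod 97 = 48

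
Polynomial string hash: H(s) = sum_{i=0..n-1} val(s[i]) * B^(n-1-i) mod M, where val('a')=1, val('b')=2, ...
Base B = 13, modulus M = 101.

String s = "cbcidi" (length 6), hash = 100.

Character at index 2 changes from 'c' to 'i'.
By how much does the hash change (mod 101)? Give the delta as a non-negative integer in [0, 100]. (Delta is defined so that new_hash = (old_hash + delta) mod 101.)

Delta formula: (val(new) - val(old)) * B^(n-1-k) mod M
  val('i') - val('c') = 9 - 3 = 6
  B^(n-1-k) = 13^3 mod 101 = 76
  Delta = 6 * 76 mod 101 = 52

Answer: 52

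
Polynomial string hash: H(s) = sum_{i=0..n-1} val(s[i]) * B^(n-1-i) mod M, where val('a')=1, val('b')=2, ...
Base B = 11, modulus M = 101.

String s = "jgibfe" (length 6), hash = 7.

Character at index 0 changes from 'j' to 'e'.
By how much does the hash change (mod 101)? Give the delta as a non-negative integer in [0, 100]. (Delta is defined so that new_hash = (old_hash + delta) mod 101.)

Delta formula: (val(new) - val(old)) * B^(n-1-k) mod M
  val('e') - val('j') = 5 - 10 = -5
  B^(n-1-k) = 11^5 mod 101 = 57
  Delta = -5 * 57 mod 101 = 18

Answer: 18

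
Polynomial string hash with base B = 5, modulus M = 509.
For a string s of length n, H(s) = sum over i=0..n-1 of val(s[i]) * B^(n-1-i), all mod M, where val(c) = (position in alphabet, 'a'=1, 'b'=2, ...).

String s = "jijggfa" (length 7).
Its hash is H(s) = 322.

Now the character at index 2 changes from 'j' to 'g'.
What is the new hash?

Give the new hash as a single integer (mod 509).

Answer: 483

Derivation:
val('j') = 10, val('g') = 7
Position k = 2, exponent = n-1-k = 4
B^4 mod M = 5^4 mod 509 = 116
Delta = (7 - 10) * 116 mod 509 = 161
New hash = (322 + 161) mod 509 = 483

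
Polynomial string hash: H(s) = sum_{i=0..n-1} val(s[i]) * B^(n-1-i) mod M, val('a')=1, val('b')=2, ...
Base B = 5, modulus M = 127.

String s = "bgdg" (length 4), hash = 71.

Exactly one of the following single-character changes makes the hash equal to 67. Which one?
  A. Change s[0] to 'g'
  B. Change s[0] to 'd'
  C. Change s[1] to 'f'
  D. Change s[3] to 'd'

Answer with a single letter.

Option A: s[0]='b'->'g', delta=(7-2)*5^3 mod 127 = 117, hash=71+117 mod 127 = 61
Option B: s[0]='b'->'d', delta=(4-2)*5^3 mod 127 = 123, hash=71+123 mod 127 = 67 <-- target
Option C: s[1]='g'->'f', delta=(6-7)*5^2 mod 127 = 102, hash=71+102 mod 127 = 46
Option D: s[3]='g'->'d', delta=(4-7)*5^0 mod 127 = 124, hash=71+124 mod 127 = 68

Answer: B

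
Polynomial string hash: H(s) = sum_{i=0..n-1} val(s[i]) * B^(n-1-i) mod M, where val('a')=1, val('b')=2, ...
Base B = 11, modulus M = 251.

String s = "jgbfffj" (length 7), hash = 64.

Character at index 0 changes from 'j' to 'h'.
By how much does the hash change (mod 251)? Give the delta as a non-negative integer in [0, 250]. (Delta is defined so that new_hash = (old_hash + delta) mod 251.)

Answer: 245

Derivation:
Delta formula: (val(new) - val(old)) * B^(n-1-k) mod M
  val('h') - val('j') = 8 - 10 = -2
  B^(n-1-k) = 11^6 mod 251 = 3
  Delta = -2 * 3 mod 251 = 245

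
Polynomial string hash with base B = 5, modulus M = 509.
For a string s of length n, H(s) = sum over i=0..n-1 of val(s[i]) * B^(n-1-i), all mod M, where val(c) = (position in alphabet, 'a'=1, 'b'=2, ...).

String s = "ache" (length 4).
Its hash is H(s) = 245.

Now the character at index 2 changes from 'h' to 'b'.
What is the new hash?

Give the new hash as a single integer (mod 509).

val('h') = 8, val('b') = 2
Position k = 2, exponent = n-1-k = 1
B^1 mod M = 5^1 mod 509 = 5
Delta = (2 - 8) * 5 mod 509 = 479
New hash = (245 + 479) mod 509 = 215

Answer: 215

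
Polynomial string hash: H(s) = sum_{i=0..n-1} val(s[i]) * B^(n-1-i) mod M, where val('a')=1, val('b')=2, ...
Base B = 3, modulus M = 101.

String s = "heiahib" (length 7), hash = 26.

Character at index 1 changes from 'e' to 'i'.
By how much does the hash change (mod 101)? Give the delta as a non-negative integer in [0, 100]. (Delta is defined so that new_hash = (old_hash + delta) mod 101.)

Answer: 63

Derivation:
Delta formula: (val(new) - val(old)) * B^(n-1-k) mod M
  val('i') - val('e') = 9 - 5 = 4
  B^(n-1-k) = 3^5 mod 101 = 41
  Delta = 4 * 41 mod 101 = 63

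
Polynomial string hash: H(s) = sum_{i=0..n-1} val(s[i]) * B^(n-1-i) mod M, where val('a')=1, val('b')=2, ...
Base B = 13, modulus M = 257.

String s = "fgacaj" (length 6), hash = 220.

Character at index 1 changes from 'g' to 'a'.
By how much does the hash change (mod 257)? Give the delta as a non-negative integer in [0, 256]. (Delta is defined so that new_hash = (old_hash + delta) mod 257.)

Delta formula: (val(new) - val(old)) * B^(n-1-k) mod M
  val('a') - val('g') = 1 - 7 = -6
  B^(n-1-k) = 13^4 mod 257 = 34
  Delta = -6 * 34 mod 257 = 53

Answer: 53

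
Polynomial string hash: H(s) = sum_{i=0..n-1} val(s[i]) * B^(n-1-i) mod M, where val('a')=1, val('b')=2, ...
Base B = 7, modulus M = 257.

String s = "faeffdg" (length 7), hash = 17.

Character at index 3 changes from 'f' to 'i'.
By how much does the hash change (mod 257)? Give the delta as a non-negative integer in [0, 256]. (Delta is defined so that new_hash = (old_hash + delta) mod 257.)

Delta formula: (val(new) - val(old)) * B^(n-1-k) mod M
  val('i') - val('f') = 9 - 6 = 3
  B^(n-1-k) = 7^3 mod 257 = 86
  Delta = 3 * 86 mod 257 = 1

Answer: 1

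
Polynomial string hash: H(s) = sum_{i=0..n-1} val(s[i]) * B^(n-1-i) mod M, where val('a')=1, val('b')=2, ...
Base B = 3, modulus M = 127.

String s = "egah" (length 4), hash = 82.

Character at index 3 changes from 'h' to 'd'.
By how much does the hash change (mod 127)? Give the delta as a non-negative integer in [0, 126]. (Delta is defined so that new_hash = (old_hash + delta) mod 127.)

Answer: 123

Derivation:
Delta formula: (val(new) - val(old)) * B^(n-1-k) mod M
  val('d') - val('h') = 4 - 8 = -4
  B^(n-1-k) = 3^0 mod 127 = 1
  Delta = -4 * 1 mod 127 = 123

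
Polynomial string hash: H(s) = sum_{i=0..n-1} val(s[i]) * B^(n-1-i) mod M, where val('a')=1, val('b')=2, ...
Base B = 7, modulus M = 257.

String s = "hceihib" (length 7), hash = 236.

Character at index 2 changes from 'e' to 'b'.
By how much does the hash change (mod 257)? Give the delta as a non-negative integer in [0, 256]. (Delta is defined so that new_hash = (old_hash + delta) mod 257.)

Delta formula: (val(new) - val(old)) * B^(n-1-k) mod M
  val('b') - val('e') = 2 - 5 = -3
  B^(n-1-k) = 7^4 mod 257 = 88
  Delta = -3 * 88 mod 257 = 250

Answer: 250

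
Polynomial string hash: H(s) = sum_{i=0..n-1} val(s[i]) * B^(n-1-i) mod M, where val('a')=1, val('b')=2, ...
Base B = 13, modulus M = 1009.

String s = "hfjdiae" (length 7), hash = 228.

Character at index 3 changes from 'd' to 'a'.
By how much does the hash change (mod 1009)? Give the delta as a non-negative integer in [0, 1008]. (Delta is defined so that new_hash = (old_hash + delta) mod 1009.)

Delta formula: (val(new) - val(old)) * B^(n-1-k) mod M
  val('a') - val('d') = 1 - 4 = -3
  B^(n-1-k) = 13^3 mod 1009 = 179
  Delta = -3 * 179 mod 1009 = 472

Answer: 472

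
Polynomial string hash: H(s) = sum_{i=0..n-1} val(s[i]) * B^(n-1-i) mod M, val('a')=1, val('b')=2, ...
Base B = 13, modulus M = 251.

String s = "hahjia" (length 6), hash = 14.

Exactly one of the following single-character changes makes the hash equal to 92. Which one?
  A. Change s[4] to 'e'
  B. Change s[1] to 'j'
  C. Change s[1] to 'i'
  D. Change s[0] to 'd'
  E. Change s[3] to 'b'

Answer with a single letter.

Answer: C

Derivation:
Option A: s[4]='i'->'e', delta=(5-9)*13^1 mod 251 = 199, hash=14+199 mod 251 = 213
Option B: s[1]='a'->'j', delta=(10-1)*13^4 mod 251 = 25, hash=14+25 mod 251 = 39
Option C: s[1]='a'->'i', delta=(9-1)*13^4 mod 251 = 78, hash=14+78 mod 251 = 92 <-- target
Option D: s[0]='h'->'d', delta=(4-8)*13^5 mod 251 = 246, hash=14+246 mod 251 = 9
Option E: s[3]='j'->'b', delta=(2-10)*13^2 mod 251 = 154, hash=14+154 mod 251 = 168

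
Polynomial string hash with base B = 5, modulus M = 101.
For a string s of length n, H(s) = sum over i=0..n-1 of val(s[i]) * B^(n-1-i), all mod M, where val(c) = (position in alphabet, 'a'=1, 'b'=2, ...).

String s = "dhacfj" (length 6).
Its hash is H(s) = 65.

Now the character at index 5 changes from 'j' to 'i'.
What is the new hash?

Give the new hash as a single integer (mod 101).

Answer: 64

Derivation:
val('j') = 10, val('i') = 9
Position k = 5, exponent = n-1-k = 0
B^0 mod M = 5^0 mod 101 = 1
Delta = (9 - 10) * 1 mod 101 = 100
New hash = (65 + 100) mod 101 = 64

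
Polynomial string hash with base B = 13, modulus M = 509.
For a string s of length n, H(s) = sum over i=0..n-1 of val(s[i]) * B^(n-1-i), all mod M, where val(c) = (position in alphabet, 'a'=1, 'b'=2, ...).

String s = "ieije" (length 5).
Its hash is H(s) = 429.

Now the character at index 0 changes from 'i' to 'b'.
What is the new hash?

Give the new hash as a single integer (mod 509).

val('i') = 9, val('b') = 2
Position k = 0, exponent = n-1-k = 4
B^4 mod M = 13^4 mod 509 = 57
Delta = (2 - 9) * 57 mod 509 = 110
New hash = (429 + 110) mod 509 = 30

Answer: 30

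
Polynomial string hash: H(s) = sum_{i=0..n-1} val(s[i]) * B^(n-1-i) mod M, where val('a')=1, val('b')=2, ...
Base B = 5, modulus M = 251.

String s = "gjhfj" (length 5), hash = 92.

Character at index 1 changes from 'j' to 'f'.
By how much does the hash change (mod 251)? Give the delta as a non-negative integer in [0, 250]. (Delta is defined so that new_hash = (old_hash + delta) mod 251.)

Answer: 2

Derivation:
Delta formula: (val(new) - val(old)) * B^(n-1-k) mod M
  val('f') - val('j') = 6 - 10 = -4
  B^(n-1-k) = 5^3 mod 251 = 125
  Delta = -4 * 125 mod 251 = 2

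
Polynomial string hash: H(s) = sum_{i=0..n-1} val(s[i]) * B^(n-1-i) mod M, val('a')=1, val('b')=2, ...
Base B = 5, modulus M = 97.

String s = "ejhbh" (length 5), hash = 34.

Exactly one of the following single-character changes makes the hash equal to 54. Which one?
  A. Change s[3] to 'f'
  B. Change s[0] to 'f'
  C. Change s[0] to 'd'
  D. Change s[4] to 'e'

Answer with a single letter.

Option A: s[3]='b'->'f', delta=(6-2)*5^1 mod 97 = 20, hash=34+20 mod 97 = 54 <-- target
Option B: s[0]='e'->'f', delta=(6-5)*5^4 mod 97 = 43, hash=34+43 mod 97 = 77
Option C: s[0]='e'->'d', delta=(4-5)*5^4 mod 97 = 54, hash=34+54 mod 97 = 88
Option D: s[4]='h'->'e', delta=(5-8)*5^0 mod 97 = 94, hash=34+94 mod 97 = 31

Answer: A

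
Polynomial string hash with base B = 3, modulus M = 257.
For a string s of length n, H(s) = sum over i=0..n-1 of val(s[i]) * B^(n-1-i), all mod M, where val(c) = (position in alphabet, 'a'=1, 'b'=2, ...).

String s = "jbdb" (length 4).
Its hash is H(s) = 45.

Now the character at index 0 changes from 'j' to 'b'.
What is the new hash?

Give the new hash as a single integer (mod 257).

Answer: 86

Derivation:
val('j') = 10, val('b') = 2
Position k = 0, exponent = n-1-k = 3
B^3 mod M = 3^3 mod 257 = 27
Delta = (2 - 10) * 27 mod 257 = 41
New hash = (45 + 41) mod 257 = 86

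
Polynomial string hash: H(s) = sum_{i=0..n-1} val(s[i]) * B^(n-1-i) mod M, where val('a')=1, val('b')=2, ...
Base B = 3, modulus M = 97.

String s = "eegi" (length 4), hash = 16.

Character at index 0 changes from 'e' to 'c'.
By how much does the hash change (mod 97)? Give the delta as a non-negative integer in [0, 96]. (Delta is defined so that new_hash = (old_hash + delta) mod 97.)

Delta formula: (val(new) - val(old)) * B^(n-1-k) mod M
  val('c') - val('e') = 3 - 5 = -2
  B^(n-1-k) = 3^3 mod 97 = 27
  Delta = -2 * 27 mod 97 = 43

Answer: 43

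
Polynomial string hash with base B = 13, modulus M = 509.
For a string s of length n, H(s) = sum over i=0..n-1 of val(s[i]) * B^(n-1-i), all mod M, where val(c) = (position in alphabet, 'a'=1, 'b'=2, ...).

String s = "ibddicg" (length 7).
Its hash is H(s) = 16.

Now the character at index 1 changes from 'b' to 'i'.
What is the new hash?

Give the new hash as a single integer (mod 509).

Answer: 113

Derivation:
val('b') = 2, val('i') = 9
Position k = 1, exponent = n-1-k = 5
B^5 mod M = 13^5 mod 509 = 232
Delta = (9 - 2) * 232 mod 509 = 97
New hash = (16 + 97) mod 509 = 113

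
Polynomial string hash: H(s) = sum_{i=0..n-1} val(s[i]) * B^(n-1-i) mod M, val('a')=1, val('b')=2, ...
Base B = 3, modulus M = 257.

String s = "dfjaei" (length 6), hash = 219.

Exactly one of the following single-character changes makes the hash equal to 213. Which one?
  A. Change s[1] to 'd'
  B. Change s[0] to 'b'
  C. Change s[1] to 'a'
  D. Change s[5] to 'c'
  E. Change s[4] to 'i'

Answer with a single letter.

Answer: D

Derivation:
Option A: s[1]='f'->'d', delta=(4-6)*3^4 mod 257 = 95, hash=219+95 mod 257 = 57
Option B: s[0]='d'->'b', delta=(2-4)*3^5 mod 257 = 28, hash=219+28 mod 257 = 247
Option C: s[1]='f'->'a', delta=(1-6)*3^4 mod 257 = 109, hash=219+109 mod 257 = 71
Option D: s[5]='i'->'c', delta=(3-9)*3^0 mod 257 = 251, hash=219+251 mod 257 = 213 <-- target
Option E: s[4]='e'->'i', delta=(9-5)*3^1 mod 257 = 12, hash=219+12 mod 257 = 231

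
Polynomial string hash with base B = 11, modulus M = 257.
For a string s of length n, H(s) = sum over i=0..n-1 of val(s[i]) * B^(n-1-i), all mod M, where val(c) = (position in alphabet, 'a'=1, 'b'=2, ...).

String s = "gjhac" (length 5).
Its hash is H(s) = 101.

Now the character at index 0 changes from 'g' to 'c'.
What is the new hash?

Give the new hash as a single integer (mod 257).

val('g') = 7, val('c') = 3
Position k = 0, exponent = n-1-k = 4
B^4 mod M = 11^4 mod 257 = 249
Delta = (3 - 7) * 249 mod 257 = 32
New hash = (101 + 32) mod 257 = 133

Answer: 133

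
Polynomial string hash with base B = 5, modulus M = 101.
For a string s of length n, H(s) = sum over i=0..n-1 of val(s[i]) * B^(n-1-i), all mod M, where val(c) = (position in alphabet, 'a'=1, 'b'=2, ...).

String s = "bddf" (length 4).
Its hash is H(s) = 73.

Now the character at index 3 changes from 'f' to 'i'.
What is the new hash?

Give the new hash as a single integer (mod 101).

val('f') = 6, val('i') = 9
Position k = 3, exponent = n-1-k = 0
B^0 mod M = 5^0 mod 101 = 1
Delta = (9 - 6) * 1 mod 101 = 3
New hash = (73 + 3) mod 101 = 76

Answer: 76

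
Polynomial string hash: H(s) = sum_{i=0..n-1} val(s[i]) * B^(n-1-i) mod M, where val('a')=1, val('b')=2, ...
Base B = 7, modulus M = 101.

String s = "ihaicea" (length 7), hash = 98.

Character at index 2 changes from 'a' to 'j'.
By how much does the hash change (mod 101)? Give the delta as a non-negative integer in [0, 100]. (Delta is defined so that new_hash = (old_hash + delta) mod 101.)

Delta formula: (val(new) - val(old)) * B^(n-1-k) mod M
  val('j') - val('a') = 10 - 1 = 9
  B^(n-1-k) = 7^4 mod 101 = 78
  Delta = 9 * 78 mod 101 = 96

Answer: 96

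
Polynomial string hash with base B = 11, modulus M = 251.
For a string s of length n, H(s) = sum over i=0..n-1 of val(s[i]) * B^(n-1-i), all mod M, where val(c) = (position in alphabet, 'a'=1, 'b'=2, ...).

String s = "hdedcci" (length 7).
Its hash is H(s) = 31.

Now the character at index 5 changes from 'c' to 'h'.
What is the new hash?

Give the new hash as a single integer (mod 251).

val('c') = 3, val('h') = 8
Position k = 5, exponent = n-1-k = 1
B^1 mod M = 11^1 mod 251 = 11
Delta = (8 - 3) * 11 mod 251 = 55
New hash = (31 + 55) mod 251 = 86

Answer: 86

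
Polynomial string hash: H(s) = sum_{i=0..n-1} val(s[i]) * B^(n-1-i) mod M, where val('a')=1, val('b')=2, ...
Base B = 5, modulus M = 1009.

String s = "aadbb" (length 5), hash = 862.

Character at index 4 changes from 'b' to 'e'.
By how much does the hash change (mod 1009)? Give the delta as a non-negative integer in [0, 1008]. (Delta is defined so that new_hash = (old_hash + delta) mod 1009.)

Delta formula: (val(new) - val(old)) * B^(n-1-k) mod M
  val('e') - val('b') = 5 - 2 = 3
  B^(n-1-k) = 5^0 mod 1009 = 1
  Delta = 3 * 1 mod 1009 = 3

Answer: 3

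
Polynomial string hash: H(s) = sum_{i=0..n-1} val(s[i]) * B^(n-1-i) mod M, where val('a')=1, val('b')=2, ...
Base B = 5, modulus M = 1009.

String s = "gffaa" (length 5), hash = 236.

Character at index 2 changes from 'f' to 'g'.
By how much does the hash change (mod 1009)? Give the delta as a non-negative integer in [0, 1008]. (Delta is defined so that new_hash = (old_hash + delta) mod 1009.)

Delta formula: (val(new) - val(old)) * B^(n-1-k) mod M
  val('g') - val('f') = 7 - 6 = 1
  B^(n-1-k) = 5^2 mod 1009 = 25
  Delta = 1 * 25 mod 1009 = 25

Answer: 25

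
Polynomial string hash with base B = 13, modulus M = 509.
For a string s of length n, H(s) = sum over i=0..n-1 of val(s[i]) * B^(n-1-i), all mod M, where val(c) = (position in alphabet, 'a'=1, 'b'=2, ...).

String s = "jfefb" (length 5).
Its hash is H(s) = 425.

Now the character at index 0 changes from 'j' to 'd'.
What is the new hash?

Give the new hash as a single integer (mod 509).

Answer: 83

Derivation:
val('j') = 10, val('d') = 4
Position k = 0, exponent = n-1-k = 4
B^4 mod M = 13^4 mod 509 = 57
Delta = (4 - 10) * 57 mod 509 = 167
New hash = (425 + 167) mod 509 = 83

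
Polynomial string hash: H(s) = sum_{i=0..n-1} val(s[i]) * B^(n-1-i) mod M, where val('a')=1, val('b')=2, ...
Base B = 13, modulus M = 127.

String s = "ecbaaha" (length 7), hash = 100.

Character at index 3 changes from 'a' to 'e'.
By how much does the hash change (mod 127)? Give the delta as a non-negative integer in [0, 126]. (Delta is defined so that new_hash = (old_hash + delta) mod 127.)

Delta formula: (val(new) - val(old)) * B^(n-1-k) mod M
  val('e') - val('a') = 5 - 1 = 4
  B^(n-1-k) = 13^3 mod 127 = 38
  Delta = 4 * 38 mod 127 = 25

Answer: 25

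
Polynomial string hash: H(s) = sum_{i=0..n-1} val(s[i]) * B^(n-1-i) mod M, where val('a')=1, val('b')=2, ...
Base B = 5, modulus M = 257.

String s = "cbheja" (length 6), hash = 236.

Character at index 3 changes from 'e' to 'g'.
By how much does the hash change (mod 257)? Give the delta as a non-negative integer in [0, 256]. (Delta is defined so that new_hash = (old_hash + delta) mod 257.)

Answer: 50

Derivation:
Delta formula: (val(new) - val(old)) * B^(n-1-k) mod M
  val('g') - val('e') = 7 - 5 = 2
  B^(n-1-k) = 5^2 mod 257 = 25
  Delta = 2 * 25 mod 257 = 50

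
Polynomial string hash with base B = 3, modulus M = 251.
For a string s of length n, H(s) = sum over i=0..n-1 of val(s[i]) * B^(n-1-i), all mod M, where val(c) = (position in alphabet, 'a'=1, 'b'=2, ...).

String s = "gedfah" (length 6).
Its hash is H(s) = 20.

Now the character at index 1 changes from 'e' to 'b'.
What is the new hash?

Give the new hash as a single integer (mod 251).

Answer: 28

Derivation:
val('e') = 5, val('b') = 2
Position k = 1, exponent = n-1-k = 4
B^4 mod M = 3^4 mod 251 = 81
Delta = (2 - 5) * 81 mod 251 = 8
New hash = (20 + 8) mod 251 = 28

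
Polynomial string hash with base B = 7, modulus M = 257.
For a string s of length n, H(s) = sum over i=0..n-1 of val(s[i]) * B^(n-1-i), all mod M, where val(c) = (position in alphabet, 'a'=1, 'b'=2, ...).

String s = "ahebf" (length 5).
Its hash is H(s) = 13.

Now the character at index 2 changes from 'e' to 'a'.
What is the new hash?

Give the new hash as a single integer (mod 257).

Answer: 74

Derivation:
val('e') = 5, val('a') = 1
Position k = 2, exponent = n-1-k = 2
B^2 mod M = 7^2 mod 257 = 49
Delta = (1 - 5) * 49 mod 257 = 61
New hash = (13 + 61) mod 257 = 74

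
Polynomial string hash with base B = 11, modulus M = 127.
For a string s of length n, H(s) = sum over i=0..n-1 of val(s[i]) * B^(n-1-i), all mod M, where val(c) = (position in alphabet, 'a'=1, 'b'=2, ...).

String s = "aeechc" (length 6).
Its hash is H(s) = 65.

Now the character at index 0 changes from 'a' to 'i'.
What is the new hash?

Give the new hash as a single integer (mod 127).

Answer: 58

Derivation:
val('a') = 1, val('i') = 9
Position k = 0, exponent = n-1-k = 5
B^5 mod M = 11^5 mod 127 = 15
Delta = (9 - 1) * 15 mod 127 = 120
New hash = (65 + 120) mod 127 = 58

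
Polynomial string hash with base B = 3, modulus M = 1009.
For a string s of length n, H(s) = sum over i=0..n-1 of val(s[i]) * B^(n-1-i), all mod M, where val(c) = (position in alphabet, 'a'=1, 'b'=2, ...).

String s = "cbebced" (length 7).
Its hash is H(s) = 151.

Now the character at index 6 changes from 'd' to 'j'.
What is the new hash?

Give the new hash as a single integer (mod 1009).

val('d') = 4, val('j') = 10
Position k = 6, exponent = n-1-k = 0
B^0 mod M = 3^0 mod 1009 = 1
Delta = (10 - 4) * 1 mod 1009 = 6
New hash = (151 + 6) mod 1009 = 157

Answer: 157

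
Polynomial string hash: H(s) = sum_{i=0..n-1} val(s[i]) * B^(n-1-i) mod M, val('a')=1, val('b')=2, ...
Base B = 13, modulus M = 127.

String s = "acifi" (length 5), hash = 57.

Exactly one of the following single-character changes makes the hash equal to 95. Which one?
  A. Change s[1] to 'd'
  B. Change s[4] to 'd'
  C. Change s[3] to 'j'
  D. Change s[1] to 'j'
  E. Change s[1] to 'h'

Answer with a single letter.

Option A: s[1]='c'->'d', delta=(4-3)*13^3 mod 127 = 38, hash=57+38 mod 127 = 95 <-- target
Option B: s[4]='i'->'d', delta=(4-9)*13^0 mod 127 = 122, hash=57+122 mod 127 = 52
Option C: s[3]='f'->'j', delta=(10-6)*13^1 mod 127 = 52, hash=57+52 mod 127 = 109
Option D: s[1]='c'->'j', delta=(10-3)*13^3 mod 127 = 12, hash=57+12 mod 127 = 69
Option E: s[1]='c'->'h', delta=(8-3)*13^3 mod 127 = 63, hash=57+63 mod 127 = 120

Answer: A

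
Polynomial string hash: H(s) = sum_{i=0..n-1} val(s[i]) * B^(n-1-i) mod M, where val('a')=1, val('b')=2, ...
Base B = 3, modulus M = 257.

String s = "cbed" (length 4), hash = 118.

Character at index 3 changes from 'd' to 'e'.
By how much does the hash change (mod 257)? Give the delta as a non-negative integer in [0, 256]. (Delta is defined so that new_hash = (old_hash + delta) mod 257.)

Answer: 1

Derivation:
Delta formula: (val(new) - val(old)) * B^(n-1-k) mod M
  val('e') - val('d') = 5 - 4 = 1
  B^(n-1-k) = 3^0 mod 257 = 1
  Delta = 1 * 1 mod 257 = 1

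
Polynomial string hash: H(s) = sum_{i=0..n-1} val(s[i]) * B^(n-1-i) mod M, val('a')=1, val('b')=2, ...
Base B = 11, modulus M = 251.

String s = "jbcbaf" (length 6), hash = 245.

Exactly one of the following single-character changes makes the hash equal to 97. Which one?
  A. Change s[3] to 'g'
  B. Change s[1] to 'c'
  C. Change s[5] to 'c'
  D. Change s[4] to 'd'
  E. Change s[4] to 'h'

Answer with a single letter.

Option A: s[3]='b'->'g', delta=(7-2)*11^2 mod 251 = 103, hash=245+103 mod 251 = 97 <-- target
Option B: s[1]='b'->'c', delta=(3-2)*11^4 mod 251 = 83, hash=245+83 mod 251 = 77
Option C: s[5]='f'->'c', delta=(3-6)*11^0 mod 251 = 248, hash=245+248 mod 251 = 242
Option D: s[4]='a'->'d', delta=(4-1)*11^1 mod 251 = 33, hash=245+33 mod 251 = 27
Option E: s[4]='a'->'h', delta=(8-1)*11^1 mod 251 = 77, hash=245+77 mod 251 = 71

Answer: A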